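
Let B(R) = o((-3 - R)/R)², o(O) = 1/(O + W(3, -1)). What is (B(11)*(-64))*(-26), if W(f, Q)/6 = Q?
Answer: 1573/50 ≈ 31.460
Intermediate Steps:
W(f, Q) = 6*Q
o(O) = 1/(-6 + O) (o(O) = 1/(O + 6*(-1)) = 1/(O - 6) = 1/(-6 + O))
B(R) = (-6 + (-3 - R)/R)⁻² (B(R) = (1/(-6 + (-3 - R)/R))² = (-6 + (-3 - R)/R)⁻²)
(B(11)*(-64))*(-26) = ((11²/(3 + 7*11)²)*(-64))*(-26) = ((121/(3 + 77)²)*(-64))*(-26) = ((121/80²)*(-64))*(-26) = ((121*(1/6400))*(-64))*(-26) = ((121/6400)*(-64))*(-26) = -121/100*(-26) = 1573/50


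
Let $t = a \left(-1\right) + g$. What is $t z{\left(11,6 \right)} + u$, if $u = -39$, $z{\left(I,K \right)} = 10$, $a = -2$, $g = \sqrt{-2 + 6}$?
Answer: $1$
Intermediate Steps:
$g = 2$ ($g = \sqrt{4} = 2$)
$t = 4$ ($t = \left(-2\right) \left(-1\right) + 2 = 2 + 2 = 4$)
$t z{\left(11,6 \right)} + u = 4 \cdot 10 - 39 = 40 - 39 = 1$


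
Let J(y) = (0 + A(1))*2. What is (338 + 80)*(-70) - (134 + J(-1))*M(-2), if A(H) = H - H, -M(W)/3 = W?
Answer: -30064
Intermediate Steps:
M(W) = -3*W
A(H) = 0
J(y) = 0 (J(y) = (0 + 0)*2 = 0*2 = 0)
(338 + 80)*(-70) - (134 + J(-1))*M(-2) = (338 + 80)*(-70) - (134 + 0)*(-3*(-2)) = 418*(-70) - 134*6 = -29260 - 1*804 = -29260 - 804 = -30064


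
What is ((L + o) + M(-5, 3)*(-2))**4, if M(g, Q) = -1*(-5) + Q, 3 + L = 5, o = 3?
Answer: 14641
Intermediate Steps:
L = 2 (L = -3 + 5 = 2)
M(g, Q) = 5 + Q
((L + o) + M(-5, 3)*(-2))**4 = ((2 + 3) + (5 + 3)*(-2))**4 = (5 + 8*(-2))**4 = (5 - 16)**4 = (-11)**4 = 14641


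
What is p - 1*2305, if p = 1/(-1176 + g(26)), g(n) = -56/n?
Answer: -35303393/15316 ≈ -2305.0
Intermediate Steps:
p = -13/15316 (p = 1/(-1176 - 56/26) = 1/(-1176 - 56*1/26) = 1/(-1176 - 28/13) = 1/(-15316/13) = -13/15316 ≈ -0.00084879)
p - 1*2305 = -13/15316 - 1*2305 = -13/15316 - 2305 = -35303393/15316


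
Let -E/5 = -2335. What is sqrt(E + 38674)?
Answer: sqrt(50349) ≈ 224.39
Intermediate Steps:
E = 11675 (E = -5*(-2335) = 11675)
sqrt(E + 38674) = sqrt(11675 + 38674) = sqrt(50349)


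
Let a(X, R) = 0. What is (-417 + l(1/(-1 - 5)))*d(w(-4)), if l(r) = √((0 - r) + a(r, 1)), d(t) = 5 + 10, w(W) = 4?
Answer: -6255 + 5*√6/2 ≈ -6248.9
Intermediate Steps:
d(t) = 15
l(r) = √(-r) (l(r) = √((0 - r) + 0) = √(-r + 0) = √(-r))
(-417 + l(1/(-1 - 5)))*d(w(-4)) = (-417 + √(-1/(-1 - 5)))*15 = (-417 + √(-1/(-6)))*15 = (-417 + √(-1*(-⅙)))*15 = (-417 + √(⅙))*15 = (-417 + √6/6)*15 = -6255 + 5*√6/2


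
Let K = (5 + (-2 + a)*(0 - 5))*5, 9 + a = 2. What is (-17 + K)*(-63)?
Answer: -14679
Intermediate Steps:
a = -7 (a = -9 + 2 = -7)
K = 250 (K = (5 + (-2 - 7)*(0 - 5))*5 = (5 - 9*(-5))*5 = (5 + 45)*5 = 50*5 = 250)
(-17 + K)*(-63) = (-17 + 250)*(-63) = 233*(-63) = -14679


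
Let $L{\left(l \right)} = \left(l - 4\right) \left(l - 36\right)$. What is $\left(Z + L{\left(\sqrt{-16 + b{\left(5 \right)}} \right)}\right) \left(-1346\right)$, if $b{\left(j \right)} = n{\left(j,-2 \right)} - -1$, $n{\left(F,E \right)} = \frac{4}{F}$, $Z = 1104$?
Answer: $- \frac{8303474}{5} + 10768 i \sqrt{355} \approx -1.6607 \cdot 10^{6} + 2.0288 \cdot 10^{5} i$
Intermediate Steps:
$b{\left(j \right)} = 1 + \frac{4}{j}$ ($b{\left(j \right)} = \frac{4}{j} - -1 = \frac{4}{j} + 1 = 1 + \frac{4}{j}$)
$L{\left(l \right)} = \left(-36 + l\right) \left(-4 + l\right)$ ($L{\left(l \right)} = \left(-4 + l\right) \left(-36 + l\right) = \left(-36 + l\right) \left(-4 + l\right)$)
$\left(Z + L{\left(\sqrt{-16 + b{\left(5 \right)}} \right)}\right) \left(-1346\right) = \left(1104 + \left(144 + \left(\sqrt{-16 + \frac{4 + 5}{5}}\right)^{2} - 40 \sqrt{-16 + \frac{4 + 5}{5}}\right)\right) \left(-1346\right) = \left(1104 + \left(144 + \left(\sqrt{-16 + \frac{1}{5} \cdot 9}\right)^{2} - 40 \sqrt{-16 + \frac{1}{5} \cdot 9}\right)\right) \left(-1346\right) = \left(1104 + \left(144 + \left(\sqrt{-16 + \frac{9}{5}}\right)^{2} - 40 \sqrt{-16 + \frac{9}{5}}\right)\right) \left(-1346\right) = \left(1104 + \left(144 + \left(\sqrt{- \frac{71}{5}}\right)^{2} - 40 \sqrt{- \frac{71}{5}}\right)\right) \left(-1346\right) = \left(1104 + \left(144 + \left(\frac{i \sqrt{355}}{5}\right)^{2} - 40 \frac{i \sqrt{355}}{5}\right)\right) \left(-1346\right) = \left(1104 - \left(- \frac{649}{5} + 8 i \sqrt{355}\right)\right) \left(-1346\right) = \left(1104 + \left(\frac{649}{5} - 8 i \sqrt{355}\right)\right) \left(-1346\right) = \left(\frac{6169}{5} - 8 i \sqrt{355}\right) \left(-1346\right) = - \frac{8303474}{5} + 10768 i \sqrt{355}$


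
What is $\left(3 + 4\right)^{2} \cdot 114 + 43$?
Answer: $5629$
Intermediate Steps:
$\left(3 + 4\right)^{2} \cdot 114 + 43 = 7^{2} \cdot 114 + 43 = 49 \cdot 114 + 43 = 5586 + 43 = 5629$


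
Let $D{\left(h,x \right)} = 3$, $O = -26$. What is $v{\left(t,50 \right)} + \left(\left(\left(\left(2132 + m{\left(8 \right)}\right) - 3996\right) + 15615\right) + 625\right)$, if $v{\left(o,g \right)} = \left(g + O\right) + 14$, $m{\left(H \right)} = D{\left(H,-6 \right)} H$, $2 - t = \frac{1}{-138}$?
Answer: $14438$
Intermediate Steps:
$t = \frac{277}{138}$ ($t = 2 - \frac{1}{-138} = 2 - - \frac{1}{138} = 2 + \frac{1}{138} = \frac{277}{138} \approx 2.0072$)
$m{\left(H \right)} = 3 H$
$v{\left(o,g \right)} = -12 + g$ ($v{\left(o,g \right)} = \left(g - 26\right) + 14 = \left(-26 + g\right) + 14 = -12 + g$)
$v{\left(t,50 \right)} + \left(\left(\left(\left(2132 + m{\left(8 \right)}\right) - 3996\right) + 15615\right) + 625\right) = \left(-12 + 50\right) + \left(\left(\left(\left(2132 + 3 \cdot 8\right) - 3996\right) + 15615\right) + 625\right) = 38 + \left(\left(\left(\left(2132 + 24\right) - 3996\right) + 15615\right) + 625\right) = 38 + \left(\left(\left(2156 - 3996\right) + 15615\right) + 625\right) = 38 + \left(\left(-1840 + 15615\right) + 625\right) = 38 + \left(13775 + 625\right) = 38 + 14400 = 14438$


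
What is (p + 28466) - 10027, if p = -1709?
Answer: 16730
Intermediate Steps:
(p + 28466) - 10027 = (-1709 + 28466) - 10027 = 26757 - 10027 = 16730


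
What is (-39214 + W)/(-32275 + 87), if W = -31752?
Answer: 35483/16094 ≈ 2.2047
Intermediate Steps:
(-39214 + W)/(-32275 + 87) = (-39214 - 31752)/(-32275 + 87) = -70966/(-32188) = -70966*(-1/32188) = 35483/16094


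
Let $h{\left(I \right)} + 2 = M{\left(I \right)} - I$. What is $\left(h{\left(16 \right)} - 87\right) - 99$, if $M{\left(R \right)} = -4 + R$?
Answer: $-192$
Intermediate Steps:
$h{\left(I \right)} = -6$ ($h{\left(I \right)} = -2 + \left(\left(-4 + I\right) - I\right) = -2 - 4 = -6$)
$\left(h{\left(16 \right)} - 87\right) - 99 = \left(-6 - 87\right) - 99 = -93 - 99 = -192$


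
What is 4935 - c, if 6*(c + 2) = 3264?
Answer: 4393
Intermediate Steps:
c = 542 (c = -2 + (1/6)*3264 = -2 + 544 = 542)
4935 - c = 4935 - 1*542 = 4935 - 542 = 4393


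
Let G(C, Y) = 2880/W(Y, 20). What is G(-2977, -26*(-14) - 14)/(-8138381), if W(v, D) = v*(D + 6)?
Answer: -144/3702963355 ≈ -3.8888e-8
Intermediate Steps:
W(v, D) = v*(6 + D)
G(C, Y) = 1440/(13*Y) (G(C, Y) = 2880/((Y*(6 + 20))) = 2880/((Y*26)) = 2880/((26*Y)) = 2880*(1/(26*Y)) = 1440/(13*Y))
G(-2977, -26*(-14) - 14)/(-8138381) = (1440/(13*(-26*(-14) - 14)))/(-8138381) = (1440/(13*(364 - 14)))*(-1/8138381) = ((1440/13)/350)*(-1/8138381) = ((1440/13)*(1/350))*(-1/8138381) = (144/455)*(-1/8138381) = -144/3702963355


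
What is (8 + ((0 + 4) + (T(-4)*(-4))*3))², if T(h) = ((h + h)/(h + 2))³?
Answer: 571536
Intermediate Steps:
T(h) = 8*h³/(2 + h)³ (T(h) = ((2*h)/(2 + h))³ = (2*h/(2 + h))³ = 8*h³/(2 + h)³)
(8 + ((0 + 4) + (T(-4)*(-4))*3))² = (8 + ((0 + 4) + ((8*(-4)³/(2 - 4)³)*(-4))*3))² = (8 + (4 + ((8*(-64)/(-2)³)*(-4))*3))² = (8 + (4 + ((8*(-64)*(-⅛))*(-4))*3))² = (8 + (4 + (64*(-4))*3))² = (8 + (4 - 256*3))² = (8 + (4 - 768))² = (8 - 764)² = (-756)² = 571536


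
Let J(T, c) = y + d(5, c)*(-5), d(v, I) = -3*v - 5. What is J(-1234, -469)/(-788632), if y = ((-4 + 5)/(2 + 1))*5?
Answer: -305/2365896 ≈ -0.00012892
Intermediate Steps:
d(v, I) = -5 - 3*v
y = 5/3 (y = (1/3)*5 = (1*(⅓))*5 = (⅓)*5 = 5/3 ≈ 1.6667)
J(T, c) = 305/3 (J(T, c) = 5/3 + (-5 - 3*5)*(-5) = 5/3 + (-5 - 15)*(-5) = 5/3 - 20*(-5) = 5/3 + 100 = 305/3)
J(-1234, -469)/(-788632) = (305/3)/(-788632) = (305/3)*(-1/788632) = -305/2365896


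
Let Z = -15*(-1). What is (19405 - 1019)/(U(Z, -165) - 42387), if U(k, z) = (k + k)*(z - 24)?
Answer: -18386/48057 ≈ -0.38259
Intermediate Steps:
Z = 15
U(k, z) = 2*k*(-24 + z) (U(k, z) = (2*k)*(-24 + z) = 2*k*(-24 + z))
(19405 - 1019)/(U(Z, -165) - 42387) = (19405 - 1019)/(2*15*(-24 - 165) - 42387) = 18386/(2*15*(-189) - 42387) = 18386/(-5670 - 42387) = 18386/(-48057) = 18386*(-1/48057) = -18386/48057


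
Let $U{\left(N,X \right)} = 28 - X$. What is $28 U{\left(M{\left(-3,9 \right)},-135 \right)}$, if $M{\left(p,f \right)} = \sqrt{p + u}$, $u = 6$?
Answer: $4564$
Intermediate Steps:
$M{\left(p,f \right)} = \sqrt{6 + p}$ ($M{\left(p,f \right)} = \sqrt{p + 6} = \sqrt{6 + p}$)
$28 U{\left(M{\left(-3,9 \right)},-135 \right)} = 28 \left(28 - -135\right) = 28 \left(28 + 135\right) = 28 \cdot 163 = 4564$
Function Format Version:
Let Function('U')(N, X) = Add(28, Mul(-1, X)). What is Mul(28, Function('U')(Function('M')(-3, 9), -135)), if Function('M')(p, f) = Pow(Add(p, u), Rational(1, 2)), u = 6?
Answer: 4564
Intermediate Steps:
Function('M')(p, f) = Pow(Add(6, p), Rational(1, 2)) (Function('M')(p, f) = Pow(Add(p, 6), Rational(1, 2)) = Pow(Add(6, p), Rational(1, 2)))
Mul(28, Function('U')(Function('M')(-3, 9), -135)) = Mul(28, Add(28, Mul(-1, -135))) = Mul(28, Add(28, 135)) = Mul(28, 163) = 4564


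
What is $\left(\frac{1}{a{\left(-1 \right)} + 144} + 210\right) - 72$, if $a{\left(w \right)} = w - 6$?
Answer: $\frac{18907}{137} \approx 138.01$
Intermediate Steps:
$a{\left(w \right)} = -6 + w$ ($a{\left(w \right)} = w - 6 = -6 + w$)
$\left(\frac{1}{a{\left(-1 \right)} + 144} + 210\right) - 72 = \left(\frac{1}{\left(-6 - 1\right) + 144} + 210\right) - 72 = \left(\frac{1}{-7 + 144} + 210\right) - 72 = \left(\frac{1}{137} + 210\right) - 72 = \frac{28771}{137} - 72 = \frac{18907}{137}$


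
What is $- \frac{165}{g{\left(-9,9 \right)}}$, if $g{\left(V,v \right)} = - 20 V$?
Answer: $- \frac{11}{12} \approx -0.91667$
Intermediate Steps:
$- \frac{165}{g{\left(-9,9 \right)}} = - \frac{165}{\left(-20\right) \left(-9\right)} = - \frac{165}{180} = \left(-165\right) \frac{1}{180} = - \frac{11}{12}$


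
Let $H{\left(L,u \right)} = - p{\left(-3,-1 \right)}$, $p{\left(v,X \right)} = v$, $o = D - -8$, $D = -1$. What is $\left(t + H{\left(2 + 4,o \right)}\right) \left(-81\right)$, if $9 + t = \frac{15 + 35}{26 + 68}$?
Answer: $\frac{20817}{47} \approx 442.92$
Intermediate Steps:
$t = - \frac{398}{47}$ ($t = -9 + \frac{15 + 35}{26 + 68} = -9 + \frac{50}{94} = -9 + 50 \cdot \frac{1}{94} = -9 + \frac{25}{47} = - \frac{398}{47} \approx -8.4681$)
$o = 7$ ($o = -1 - -8 = -1 + 8 = 7$)
$H{\left(L,u \right)} = 3$ ($H{\left(L,u \right)} = \left(-1\right) \left(-3\right) = 3$)
$\left(t + H{\left(2 + 4,o \right)}\right) \left(-81\right) = \left(- \frac{398}{47} + 3\right) \left(-81\right) = \left(- \frac{257}{47}\right) \left(-81\right) = \frac{20817}{47}$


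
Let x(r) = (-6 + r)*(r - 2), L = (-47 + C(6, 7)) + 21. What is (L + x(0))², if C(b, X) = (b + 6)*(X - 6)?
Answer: 4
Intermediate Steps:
C(b, X) = (-6 + X)*(6 + b) (C(b, X) = (6 + b)*(-6 + X) = (-6 + X)*(6 + b))
L = -14 (L = (-47 + (-36 - 6*6 + 6*7 + 7*6)) + 21 = (-47 + (-36 - 36 + 42 + 42)) + 21 = (-47 + 12) + 21 = -35 + 21 = -14)
x(r) = (-6 + r)*(-2 + r)
(L + x(0))² = (-14 + (12 + 0² - 8*0))² = (-14 + (12 + 0 + 0))² = (-14 + 12)² = (-2)² = 4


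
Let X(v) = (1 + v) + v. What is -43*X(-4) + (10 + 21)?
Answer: 332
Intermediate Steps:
X(v) = 1 + 2*v
-43*X(-4) + (10 + 21) = -43*(1 + 2*(-4)) + (10 + 21) = -43*(1 - 8) + 31 = -43*(-7) + 31 = 301 + 31 = 332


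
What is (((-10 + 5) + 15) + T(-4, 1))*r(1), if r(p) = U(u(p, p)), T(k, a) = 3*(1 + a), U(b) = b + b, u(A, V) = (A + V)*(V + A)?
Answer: 128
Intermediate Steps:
u(A, V) = (A + V)² (u(A, V) = (A + V)*(A + V) = (A + V)²)
U(b) = 2*b
T(k, a) = 3 + 3*a
r(p) = 8*p² (r(p) = 2*(p + p)² = 2*(2*p)² = 2*(4*p²) = 8*p²)
(((-10 + 5) + 15) + T(-4, 1))*r(1) = (((-10 + 5) + 15) + (3 + 3*1))*(8*1²) = ((-5 + 15) + (3 + 3))*(8*1) = (10 + 6)*8 = 16*8 = 128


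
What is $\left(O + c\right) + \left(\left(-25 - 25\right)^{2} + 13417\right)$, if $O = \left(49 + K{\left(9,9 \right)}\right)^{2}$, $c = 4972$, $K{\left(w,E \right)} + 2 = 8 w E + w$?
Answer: $516505$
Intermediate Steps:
$K{\left(w,E \right)} = -2 + w + 8 E w$ ($K{\left(w,E \right)} = -2 + \left(8 w E + w\right) = -2 + \left(8 E w + w\right) = -2 + \left(w + 8 E w\right) = -2 + w + 8 E w$)
$O = 495616$ ($O = \left(49 + \left(-2 + 9 + 8 \cdot 9 \cdot 9\right)\right)^{2} = \left(49 + \left(-2 + 9 + 648\right)\right)^{2} = \left(49 + 655\right)^{2} = 704^{2} = 495616$)
$\left(O + c\right) + \left(\left(-25 - 25\right)^{2} + 13417\right) = \left(495616 + 4972\right) + \left(\left(-25 - 25\right)^{2} + 13417\right) = 500588 + \left(\left(-50\right)^{2} + 13417\right) = 500588 + \left(2500 + 13417\right) = 500588 + 15917 = 516505$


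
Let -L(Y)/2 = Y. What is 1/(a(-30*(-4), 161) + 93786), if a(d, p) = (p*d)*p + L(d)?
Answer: 1/3204066 ≈ 3.1210e-7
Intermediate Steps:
L(Y) = -2*Y
a(d, p) = -2*d + d*p² (a(d, p) = (p*d)*p - 2*d = (d*p)*p - 2*d = d*p² - 2*d = -2*d + d*p²)
1/(a(-30*(-4), 161) + 93786) = 1/((-30*(-4))*(-2 + 161²) + 93786) = 1/(120*(-2 + 25921) + 93786) = 1/(120*25919 + 93786) = 1/(3110280 + 93786) = 1/3204066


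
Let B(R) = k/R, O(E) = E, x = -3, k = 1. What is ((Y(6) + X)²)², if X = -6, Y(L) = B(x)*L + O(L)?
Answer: 16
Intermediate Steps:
B(R) = 1/R
Y(L) = 2*L/3 (Y(L) = L/(-3) + L = -L/3 + L = 2*L/3)
((Y(6) + X)²)² = (((⅔)*6 - 6)²)² = ((4 - 6)²)² = ((-2)²)² = 4² = 16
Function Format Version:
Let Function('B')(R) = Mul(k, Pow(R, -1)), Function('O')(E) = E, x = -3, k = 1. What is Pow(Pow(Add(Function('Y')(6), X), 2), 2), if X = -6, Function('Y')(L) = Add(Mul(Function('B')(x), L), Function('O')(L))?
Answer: 16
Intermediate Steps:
Function('B')(R) = Pow(R, -1) (Function('B')(R) = Mul(1, Pow(R, -1)) = Pow(R, -1))
Function('Y')(L) = Mul(Rational(2, 3), L) (Function('Y')(L) = Add(Mul(Pow(-3, -1), L), L) = Add(Mul(Rational(-1, 3), L), L) = Mul(Rational(2, 3), L))
Pow(Pow(Add(Function('Y')(6), X), 2), 2) = Pow(Pow(Add(Mul(Rational(2, 3), 6), -6), 2), 2) = Pow(Pow(Add(4, -6), 2), 2) = Pow(Pow(-2, 2), 2) = Pow(4, 2) = 16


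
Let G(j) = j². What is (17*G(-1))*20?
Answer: 340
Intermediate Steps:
(17*G(-1))*20 = (17*(-1)²)*20 = (17*1)*20 = 17*20 = 340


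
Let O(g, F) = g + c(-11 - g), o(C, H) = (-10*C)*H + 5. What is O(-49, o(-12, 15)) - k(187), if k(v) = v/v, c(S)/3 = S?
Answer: 64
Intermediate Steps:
o(C, H) = 5 - 10*C*H (o(C, H) = -10*C*H + 5 = 5 - 10*C*H)
c(S) = 3*S
O(g, F) = -33 - 2*g (O(g, F) = g + 3*(-11 - g) = g + (-33 - 3*g) = -33 - 2*g)
k(v) = 1
O(-49, o(-12, 15)) - k(187) = (-33 - 2*(-49)) - 1*1 = (-33 + 98) - 1 = 65 - 1 = 64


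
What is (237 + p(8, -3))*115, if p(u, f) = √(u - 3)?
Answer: 27255 + 115*√5 ≈ 27512.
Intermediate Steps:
p(u, f) = √(-3 + u)
(237 + p(8, -3))*115 = (237 + √(-3 + 8))*115 = (237 + √5)*115 = 27255 + 115*√5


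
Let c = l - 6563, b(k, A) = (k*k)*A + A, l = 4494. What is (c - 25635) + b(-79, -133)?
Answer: -857890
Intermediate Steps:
b(k, A) = A + A*k² (b(k, A) = k²*A + A = A*k² + A = A + A*k²)
c = -2069 (c = 4494 - 6563 = -2069)
(c - 25635) + b(-79, -133) = (-2069 - 25635) - 133*(1 + (-79)²) = -27704 - 133*(1 + 6241) = -27704 - 133*6242 = -27704 - 830186 = -857890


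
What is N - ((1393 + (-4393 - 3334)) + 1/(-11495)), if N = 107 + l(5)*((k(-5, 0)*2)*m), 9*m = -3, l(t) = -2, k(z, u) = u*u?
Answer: 74039296/11495 ≈ 6441.0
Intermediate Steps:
k(z, u) = u**2
m = -1/3 (m = (1/9)*(-3) = -1/3 ≈ -0.33333)
N = 107 (N = 107 - 2*0**2*2*(-1)/3 = 107 - 2*0*2*(-1)/3 = 107 - 0*(-1)/3 = 107 - 2*0 = 107 + 0 = 107)
N - ((1393 + (-4393 - 3334)) + 1/(-11495)) = 107 - ((1393 + (-4393 - 3334)) + 1/(-11495)) = 107 - ((1393 - 7727) - 1/11495) = 107 - (-6334 - 1/11495) = 107 - 1*(-72809331/11495) = 107 + 72809331/11495 = 74039296/11495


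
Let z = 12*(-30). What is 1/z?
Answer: -1/360 ≈ -0.0027778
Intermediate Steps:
z = -360
1/z = 1/(-360) = -1/360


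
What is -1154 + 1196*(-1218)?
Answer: -1457882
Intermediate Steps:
-1154 + 1196*(-1218) = -1154 - 1456728 = -1457882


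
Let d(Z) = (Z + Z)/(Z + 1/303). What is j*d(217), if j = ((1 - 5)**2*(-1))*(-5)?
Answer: 1315020/8219 ≈ 160.00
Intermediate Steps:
d(Z) = 2*Z/(1/303 + Z) (d(Z) = (2*Z)/(Z + 1/303) = (2*Z)/(1/303 + Z) = 2*Z/(1/303 + Z))
j = 80 (j = ((-4)**2*(-1))*(-5) = (16*(-1))*(-5) = -16*(-5) = 80)
j*d(217) = 80*(606*217/(1 + 303*217)) = 80*(606*217/(1 + 65751)) = 80*(606*217/65752) = 80*(606*217*(1/65752)) = 80*(65751/32876) = 1315020/8219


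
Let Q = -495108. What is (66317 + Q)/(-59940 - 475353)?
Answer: 38981/48663 ≈ 0.80104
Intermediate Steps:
(66317 + Q)/(-59940 - 475353) = (66317 - 495108)/(-59940 - 475353) = -428791/(-535293) = -428791*(-1/535293) = 38981/48663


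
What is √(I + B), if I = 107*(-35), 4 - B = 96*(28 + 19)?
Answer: 3*I*√917 ≈ 90.846*I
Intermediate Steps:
B = -4508 (B = 4 - 96*(28 + 19) = 4 - 96*47 = 4 - 1*4512 = 4 - 4512 = -4508)
I = -3745
√(I + B) = √(-3745 - 4508) = √(-8253) = 3*I*√917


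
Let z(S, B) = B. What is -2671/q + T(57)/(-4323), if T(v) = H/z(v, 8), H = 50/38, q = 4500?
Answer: -146267993/246411000 ≈ -0.59359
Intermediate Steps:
H = 25/19 (H = 50*(1/38) = 25/19 ≈ 1.3158)
T(v) = 25/152 (T(v) = (25/19)/8 = (25/19)*(1/8) = 25/152)
-2671/q + T(57)/(-4323) = -2671/4500 + (25/152)/(-4323) = -2671*1/4500 + (25/152)*(-1/4323) = -2671/4500 - 25/657096 = -146267993/246411000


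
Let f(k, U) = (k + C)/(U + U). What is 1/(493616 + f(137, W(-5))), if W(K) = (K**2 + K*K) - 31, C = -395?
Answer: 19/9378575 ≈ 2.0259e-6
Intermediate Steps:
W(K) = -31 + 2*K**2 (W(K) = (K**2 + K**2) - 31 = 2*K**2 - 31 = -31 + 2*K**2)
f(k, U) = (-395 + k)/(2*U) (f(k, U) = (k - 395)/(U + U) = (-395 + k)/((2*U)) = (-395 + k)*(1/(2*U)) = (-395 + k)/(2*U))
1/(493616 + f(137, W(-5))) = 1/(493616 + (-395 + 137)/(2*(-31 + 2*(-5)**2))) = 1/(493616 + (1/2)*(-258)/(-31 + 2*25)) = 1/(493616 + (1/2)*(-258)/(-31 + 50)) = 1/(493616 + (1/2)*(-258)/19) = 1/(493616 + (1/2)*(1/19)*(-258)) = 1/(493616 - 129/19) = 1/(9378575/19) = 19/9378575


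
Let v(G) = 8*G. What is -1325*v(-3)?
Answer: 31800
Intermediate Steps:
-1325*v(-3) = -10600*(-3) = -1325*(-24) = 31800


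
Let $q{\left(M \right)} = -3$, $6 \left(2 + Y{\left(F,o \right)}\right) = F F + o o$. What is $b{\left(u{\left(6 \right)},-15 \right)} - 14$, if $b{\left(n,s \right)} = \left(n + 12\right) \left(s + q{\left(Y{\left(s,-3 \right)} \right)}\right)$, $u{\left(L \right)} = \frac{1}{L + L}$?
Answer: $- \frac{463}{2} \approx -231.5$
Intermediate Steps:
$u{\left(L \right)} = \frac{1}{2 L}$
$Y{\left(F,o \right)} = -2 + \frac{F^{2}}{6} + \frac{o^{2}}{6}$ ($Y{\left(F,o \right)} = -2 + \frac{F F + o o}{6} = -2 + \frac{F^{2} + o^{2}}{6} = -2 + \left(\frac{F^{2}}{6} + \frac{o^{2}}{6}\right) = -2 + \frac{F^{2}}{6} + \frac{o^{2}}{6}$)
$b{\left(n,s \right)} = \left(-3 + s\right) \left(12 + n\right)$ ($b{\left(n,s \right)} = \left(n + 12\right) \left(s - 3\right) = \left(12 + n\right) \left(-3 + s\right) = \left(-3 + s\right) \left(12 + n\right)$)
$b{\left(u{\left(6 \right)},-15 \right)} - 14 = \left(-36 - 3 \frac{1}{2 \cdot 6} + 12 \left(-15\right) + \frac{1}{2 \cdot 6} \left(-15\right)\right) - 14 = \left(-36 - 3 \cdot \frac{1}{2} \cdot \frac{1}{6} - 180 + \frac{1}{2} \cdot \frac{1}{6} \left(-15\right)\right) - 14 = \left(-36 - \frac{1}{4} - 180 + \frac{1}{12} \left(-15\right)\right) - 14 = \left(-36 - \frac{1}{4} - 180 - \frac{5}{4}\right) - 14 = - \frac{435}{2} - 14 = - \frac{463}{2}$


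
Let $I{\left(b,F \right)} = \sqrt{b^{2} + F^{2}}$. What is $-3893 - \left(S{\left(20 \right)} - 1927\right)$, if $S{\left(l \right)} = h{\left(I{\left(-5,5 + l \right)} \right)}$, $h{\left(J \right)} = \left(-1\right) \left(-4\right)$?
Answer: $-1970$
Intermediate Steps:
$I{\left(b,F \right)} = \sqrt{F^{2} + b^{2}}$
$h{\left(J \right)} = 4$
$S{\left(l \right)} = 4$
$-3893 - \left(S{\left(20 \right)} - 1927\right) = -3893 - \left(4 - 1927\right) = -3893 - -1923 = -3893 + 1923 = -1970$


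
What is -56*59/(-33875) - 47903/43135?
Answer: -296039217/292239625 ≈ -1.0130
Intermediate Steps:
-56*59/(-33875) - 47903/43135 = -3304*(-1/33875) - 47903*1/43135 = 3304/33875 - 47903/43135 = -296039217/292239625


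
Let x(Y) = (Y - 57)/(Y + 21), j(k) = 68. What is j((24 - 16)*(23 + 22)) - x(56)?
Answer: 5237/77 ≈ 68.013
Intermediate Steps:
x(Y) = (-57 + Y)/(21 + Y)
j((24 - 16)*(23 + 22)) - x(56) = 68 - (-57 + 56)/(21 + 56) = 68 - (-1)/77 = 68 - 1*(-1/77) = 68 + 1/77 = 5237/77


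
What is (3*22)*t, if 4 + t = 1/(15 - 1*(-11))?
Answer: -3399/13 ≈ -261.46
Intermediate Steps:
t = -103/26 (t = -4 + 1/(15 - 1*(-11)) = -4 + 1/(15 + 11) = -4 + 1/26 = -103/26 ≈ -3.9615)
(3*22)*t = (3*22)*(-103/26) = 66*(-103/26) = -3399/13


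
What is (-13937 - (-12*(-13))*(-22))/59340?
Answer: -2101/11868 ≈ -0.17703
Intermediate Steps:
(-13937 - (-12*(-13))*(-22))/59340 = (-13937 - 156*(-22))*(1/59340) = (-13937 - 1*(-3432))*(1/59340) = (-13937 + 3432)*(1/59340) = -10505*1/59340 = -2101/11868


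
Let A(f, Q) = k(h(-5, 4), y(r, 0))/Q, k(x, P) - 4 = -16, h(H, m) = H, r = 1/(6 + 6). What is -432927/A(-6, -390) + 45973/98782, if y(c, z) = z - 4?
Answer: -694937644366/49391 ≈ -1.4070e+7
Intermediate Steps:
r = 1/12 ≈ 0.083333
y(c, z) = -4 + z
k(x, P) = -12 (k(x, P) = 4 - 16 = -12)
A(f, Q) = -12/Q
-432927/A(-6, -390) + 45973/98782 = -432927/((-12/(-390))) + 45973/98782 = -432927/((-12*(-1/390))) + 45973*(1/98782) = -432927/2/65 + 45973/98782 = -432927*65/2 + 45973/98782 = -28140255/2 + 45973/98782 = -694937644366/49391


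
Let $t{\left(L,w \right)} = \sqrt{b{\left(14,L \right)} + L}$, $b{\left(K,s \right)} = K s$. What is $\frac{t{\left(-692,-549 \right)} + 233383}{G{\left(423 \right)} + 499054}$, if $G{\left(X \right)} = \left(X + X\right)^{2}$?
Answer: $\frac{233383}{1214770} + \frac{i \sqrt{2595}}{607385} \approx 0.19212 + 8.387 \cdot 10^{-5} i$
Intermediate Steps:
$G{\left(X \right)} = 4 X^{2}$ ($G{\left(X \right)} = \left(2 X\right)^{2} = 4 X^{2}$)
$t{\left(L,w \right)} = \sqrt{15} \sqrt{L}$ ($t{\left(L,w \right)} = \sqrt{14 L + L} = \sqrt{15 L} = \sqrt{15} \sqrt{L}$)
$\frac{t{\left(-692,-549 \right)} + 233383}{G{\left(423 \right)} + 499054} = \frac{\sqrt{15} \sqrt{-692} + 233383}{4 \cdot 423^{2} + 499054} = \frac{\sqrt{15} \cdot 2 i \sqrt{173} + 233383}{4 \cdot 178929 + 499054} = \frac{2 i \sqrt{2595} + 233383}{715716 + 499054} = \frac{233383 + 2 i \sqrt{2595}}{1214770} = \left(233383 + 2 i \sqrt{2595}\right) \frac{1}{1214770} = \frac{233383}{1214770} + \frac{i \sqrt{2595}}{607385}$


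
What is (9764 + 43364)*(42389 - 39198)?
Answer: 169531448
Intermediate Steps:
(9764 + 43364)*(42389 - 39198) = 53128*3191 = 169531448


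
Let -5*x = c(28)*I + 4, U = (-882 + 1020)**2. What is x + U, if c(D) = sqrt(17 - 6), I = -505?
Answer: 95216/5 + 101*sqrt(11) ≈ 19378.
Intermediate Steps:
c(D) = sqrt(11)
U = 19044 (U = 138**2 = 19044)
x = -4/5 + 101*sqrt(11) (x = -(sqrt(11)*(-505) + 4)/5 = -(-505*sqrt(11) + 4)/5 = -(4 - 505*sqrt(11))/5 = -4/5 + 101*sqrt(11) ≈ 334.18)
x + U = (-4/5 + 101*sqrt(11)) + 19044 = 95216/5 + 101*sqrt(11)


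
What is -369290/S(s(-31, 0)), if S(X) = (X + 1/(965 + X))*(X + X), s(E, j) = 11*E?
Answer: -115218480/72559003 ≈ -1.5879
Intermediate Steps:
S(X) = 2*X*(X + 1/(965 + X)) (S(X) = (X + 1/(965 + X))*(2*X) = 2*X*(X + 1/(965 + X)))
-369290/S(s(-31, 0)) = -369290*(-(965 + 11*(-31))/(682*(1 + (11*(-31))² + 965*(11*(-31))))) = -369290*(-(965 - 341)/(682*(1 + (-341)² + 965*(-341)))) = -369290*(-312/(341*(1 + 116281 - 329065))) = -369290/(2*(-341)*(1/624)*(-212783)) = -369290/72559003/312 = -369290*312/72559003 = -115218480/72559003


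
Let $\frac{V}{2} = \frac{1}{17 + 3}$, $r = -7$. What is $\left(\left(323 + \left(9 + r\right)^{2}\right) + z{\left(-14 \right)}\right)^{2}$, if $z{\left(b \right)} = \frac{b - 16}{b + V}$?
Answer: $\frac{2093337009}{19321} \approx 1.0835 \cdot 10^{5}$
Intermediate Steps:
$V = \frac{1}{10}$ ($V = \frac{2}{17 + 3} = \frac{2}{20} = 2 \cdot \frac{1}{20} = \frac{1}{10} \approx 0.1$)
$z{\left(b \right)} = \frac{-16 + b}{\frac{1}{10} + b}$ ($z{\left(b \right)} = \frac{b - 16}{b + \frac{1}{10}} = \frac{b - 16}{\frac{1}{10} + b} = \frac{-16 + b}{\frac{1}{10} + b}$)
$\left(\left(323 + \left(9 + r\right)^{2}\right) + z{\left(-14 \right)}\right)^{2} = \left(\left(323 + \left(9 - 7\right)^{2}\right) + \frac{10 \left(-16 - 14\right)}{1 + 10 \left(-14\right)}\right)^{2} = \left(\left(323 + 2^{2}\right) + 10 \frac{1}{1 - 140} \left(-30\right)\right)^{2} = \left(\left(323 + 4\right) + 10 \frac{1}{-139} \left(-30\right)\right)^{2} = \left(327 + 10 \left(- \frac{1}{139}\right) \left(-30\right)\right)^{2} = \left(327 + \frac{300}{139}\right)^{2} = \left(\frac{45753}{139}\right)^{2} = \frac{2093337009}{19321}$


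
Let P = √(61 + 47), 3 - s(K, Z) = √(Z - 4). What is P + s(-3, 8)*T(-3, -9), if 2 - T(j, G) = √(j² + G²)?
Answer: 2 - 3*√10 + 6*√3 ≈ 2.9055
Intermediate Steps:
T(j, G) = 2 - √(G² + j²) (T(j, G) = 2 - √(j² + G²) = 2 - √(G² + j²))
s(K, Z) = 3 - √(-4 + Z) (s(K, Z) = 3 - √(Z - 4) = 3 - √(-4 + Z))
P = 6*√3 (P = √108 = 6*√3 ≈ 10.392)
P + s(-3, 8)*T(-3, -9) = 6*√3 + (3 - √(-4 + 8))*(2 - √((-9)² + (-3)²)) = 6*√3 + (3 - √4)*(2 - √(81 + 9)) = 6*√3 + (3 - 1*2)*(2 - √90) = 6*√3 + (3 - 2)*(2 - 3*√10) = 6*√3 + 1*(2 - 3*√10) = 6*√3 + (2 - 3*√10) = 2 - 3*√10 + 6*√3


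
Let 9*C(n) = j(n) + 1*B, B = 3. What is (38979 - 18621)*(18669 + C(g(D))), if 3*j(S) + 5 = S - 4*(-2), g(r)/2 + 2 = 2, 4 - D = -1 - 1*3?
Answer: 380072550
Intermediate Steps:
D = 8 (D = 4 - (-1 - 1*3) = 4 - (-1 - 3) = 4 - 1*(-4) = 4 + 4 = 8)
g(r) = 0 (g(r) = -4 + 2*2 = -4 + 4 = 0)
j(S) = 1 + S/3 (j(S) = -5/3 + (S - 4*(-2))/3 = -5/3 + (S + 8)/3 = -5/3 + (8 + S)/3 = -5/3 + (8/3 + S/3) = 1 + S/3)
C(n) = 4/9 + n/27 (C(n) = ((1 + n/3) + 1*3)/9 = ((1 + n/3) + 3)/9 = (4 + n/3)/9 = 4/9 + n/27)
(38979 - 18621)*(18669 + C(g(D))) = (38979 - 18621)*(18669 + (4/9 + (1/27)*0)) = 20358*(18669 + (4/9 + 0)) = 20358*(18669 + 4/9) = 20358*(168025/9) = 380072550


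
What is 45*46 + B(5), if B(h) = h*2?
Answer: 2080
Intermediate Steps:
B(h) = 2*h
45*46 + B(5) = 45*46 + 2*5 = 2070 + 10 = 2080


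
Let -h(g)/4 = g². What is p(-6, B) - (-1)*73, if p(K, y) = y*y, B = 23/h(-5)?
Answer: 730529/10000 ≈ 73.053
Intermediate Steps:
h(g) = -4*g²
B = -23/100 (B = 23/((-4*(-5)²)) = 23/((-4*25)) = 23/(-100) = 23*(-1/100) = -23/100 ≈ -0.23000)
p(K, y) = y²
p(-6, B) - (-1)*73 = (-23/100)² - (-1)*73 = 529/10000 - 1*(-73) = 529/10000 + 73 = 730529/10000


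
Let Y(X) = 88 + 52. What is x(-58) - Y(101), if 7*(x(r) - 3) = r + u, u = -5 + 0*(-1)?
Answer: -146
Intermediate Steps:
u = -5 (u = -5 + 0 = -5)
x(r) = 16/7 + r/7 (x(r) = 3 + (r - 5)/7 = 3 + (-5 + r)/7 = 3 + (-5/7 + r/7) = 16/7 + r/7)
Y(X) = 140
x(-58) - Y(101) = (16/7 + (⅐)*(-58)) - 1*140 = (16/7 - 58/7) - 140 = -6 - 140 = -146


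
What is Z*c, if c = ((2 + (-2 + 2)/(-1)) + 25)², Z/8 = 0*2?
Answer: 0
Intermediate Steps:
Z = 0 (Z = 8*(0*2) = 8*0 = 0)
c = 729 (c = ((2 + 0*(-1)) + 25)² = ((2 + 0) + 25)² = (2 + 25)² = 27² = 729)
Z*c = 0*729 = 0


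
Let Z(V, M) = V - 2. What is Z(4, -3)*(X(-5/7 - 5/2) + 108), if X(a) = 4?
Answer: 224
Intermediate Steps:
Z(V, M) = -2 + V
Z(4, -3)*(X(-5/7 - 5/2) + 108) = (-2 + 4)*(4 + 108) = 2*112 = 224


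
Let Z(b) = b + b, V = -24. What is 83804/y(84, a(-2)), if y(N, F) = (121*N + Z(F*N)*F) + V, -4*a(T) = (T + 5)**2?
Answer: 167608/21981 ≈ 7.6251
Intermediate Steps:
Z(b) = 2*b
a(T) = -(5 + T)**2/4 (a(T) = -(T + 5)**2/4 = -(5 + T)**2/4)
y(N, F) = -24 + 121*N + 2*N*F**2 (y(N, F) = (121*N + (2*(F*N))*F) - 24 = (121*N + (2*F*N)*F) - 24 = (121*N + 2*N*F**2) - 24 = -24 + 121*N + 2*N*F**2)
83804/y(84, a(-2)) = 83804/(-24 + 121*84 + 2*84*(-(5 - 2)**2/4)**2) = 83804/(-24 + 10164 + 2*84*(-1/4*3**2)**2) = 83804/(-24 + 10164 + 2*84*(-1/4*9)**2) = 83804/(-24 + 10164 + 2*84*(-9/4)**2) = 83804/(-24 + 10164 + 2*84*(81/16)) = 83804/(-24 + 10164 + 1701/2) = 83804/(21981/2) = 83804*(2/21981) = 167608/21981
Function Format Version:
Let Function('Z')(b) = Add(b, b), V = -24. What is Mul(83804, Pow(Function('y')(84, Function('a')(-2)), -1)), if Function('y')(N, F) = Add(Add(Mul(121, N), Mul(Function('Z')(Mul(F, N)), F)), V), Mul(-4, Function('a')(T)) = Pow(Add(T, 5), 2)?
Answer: Rational(167608, 21981) ≈ 7.6251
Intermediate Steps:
Function('Z')(b) = Mul(2, b)
Function('a')(T) = Mul(Rational(-1, 4), Pow(Add(5, T), 2)) (Function('a')(T) = Mul(Rational(-1, 4), Pow(Add(T, 5), 2)) = Mul(Rational(-1, 4), Pow(Add(5, T), 2)))
Function('y')(N, F) = Add(-24, Mul(121, N), Mul(2, N, Pow(F, 2))) (Function('y')(N, F) = Add(Add(Mul(121, N), Mul(Mul(2, Mul(F, N)), F)), -24) = Add(Add(Mul(121, N), Mul(Mul(2, F, N), F)), -24) = Add(Add(Mul(121, N), Mul(2, N, Pow(F, 2))), -24) = Add(-24, Mul(121, N), Mul(2, N, Pow(F, 2))))
Mul(83804, Pow(Function('y')(84, Function('a')(-2)), -1)) = Mul(83804, Pow(Add(-24, Mul(121, 84), Mul(2, 84, Pow(Mul(Rational(-1, 4), Pow(Add(5, -2), 2)), 2))), -1)) = Mul(83804, Pow(Add(-24, 10164, Mul(2, 84, Pow(Mul(Rational(-1, 4), Pow(3, 2)), 2))), -1)) = Mul(83804, Pow(Add(-24, 10164, Mul(2, 84, Pow(Mul(Rational(-1, 4), 9), 2))), -1)) = Mul(83804, Pow(Add(-24, 10164, Mul(2, 84, Pow(Rational(-9, 4), 2))), -1)) = Mul(83804, Pow(Add(-24, 10164, Mul(2, 84, Rational(81, 16))), -1)) = Mul(83804, Pow(Add(-24, 10164, Rational(1701, 2)), -1)) = Mul(83804, Pow(Rational(21981, 2), -1)) = Mul(83804, Rational(2, 21981)) = Rational(167608, 21981)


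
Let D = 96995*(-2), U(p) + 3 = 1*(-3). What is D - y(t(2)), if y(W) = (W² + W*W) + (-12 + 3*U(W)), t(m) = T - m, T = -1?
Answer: -193978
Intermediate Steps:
U(p) = -6 (U(p) = -3 + 1*(-3) = -3 - 3 = -6)
t(m) = -1 - m
y(W) = -30 + 2*W² (y(W) = (W² + W*W) + (-12 + 3*(-6)) = (W² + W²) + (-12 - 18) = 2*W² - 30 = -30 + 2*W²)
D = -193990
D - y(t(2)) = -193990 - (-30 + 2*(-1 - 1*2)²) = -193990 - (-30 + 2*(-1 - 2)²) = -193990 - (-30 + 2*(-3)²) = -193990 - (-30 + 2*9) = -193990 - (-30 + 18) = -193990 - 1*(-12) = -193990 + 12 = -193978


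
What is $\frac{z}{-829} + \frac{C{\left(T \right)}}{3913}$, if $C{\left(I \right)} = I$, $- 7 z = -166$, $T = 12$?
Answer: $- \frac{82846}{3243877} \approx -0.025539$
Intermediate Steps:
$z = \frac{166}{7}$ ($z = \left(- \frac{1}{7}\right) \left(-166\right) = \frac{166}{7} \approx 23.714$)
$\frac{z}{-829} + \frac{C{\left(T \right)}}{3913} = \frac{166}{7 \left(-829\right)} + \frac{12}{3913} = \frac{166}{7} \left(- \frac{1}{829}\right) + 12 \cdot \frac{1}{3913} = - \frac{166}{5803} + \frac{12}{3913} = - \frac{82846}{3243877}$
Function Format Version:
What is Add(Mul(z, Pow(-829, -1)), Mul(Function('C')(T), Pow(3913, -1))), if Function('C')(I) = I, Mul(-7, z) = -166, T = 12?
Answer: Rational(-82846, 3243877) ≈ -0.025539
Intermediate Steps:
z = Rational(166, 7) (z = Mul(Rational(-1, 7), -166) = Rational(166, 7) ≈ 23.714)
Add(Mul(z, Pow(-829, -1)), Mul(Function('C')(T), Pow(3913, -1))) = Add(Mul(Rational(166, 7), Pow(-829, -1)), Mul(12, Pow(3913, -1))) = Add(Mul(Rational(166, 7), Rational(-1, 829)), Mul(12, Rational(1, 3913))) = Add(Rational(-166, 5803), Rational(12, 3913)) = Rational(-82846, 3243877)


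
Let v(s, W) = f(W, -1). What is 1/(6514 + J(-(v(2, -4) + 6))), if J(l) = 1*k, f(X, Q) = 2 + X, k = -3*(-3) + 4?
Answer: 1/6527 ≈ 0.00015321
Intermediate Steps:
k = 13 (k = 9 + 4 = 13)
v(s, W) = 2 + W
J(l) = 13 (J(l) = 1*13 = 13)
1/(6514 + J(-(v(2, -4) + 6))) = 1/(6514 + 13) = 1/6527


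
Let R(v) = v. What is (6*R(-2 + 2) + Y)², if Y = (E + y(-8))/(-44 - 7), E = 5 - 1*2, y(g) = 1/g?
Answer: 529/166464 ≈ 0.0031779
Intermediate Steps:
E = 3 (E = 5 - 2 = 3)
Y = -23/408 (Y = (3 + 1/(-8))/(-44 - 7) = (3 - ⅛)/(-51) = (23/8)*(-1/51) = -23/408 ≈ -0.056373)
(6*R(-2 + 2) + Y)² = (6*(-2 + 2) - 23/408)² = (6*0 - 23/408)² = (0 - 23/408)² = (-23/408)² = 529/166464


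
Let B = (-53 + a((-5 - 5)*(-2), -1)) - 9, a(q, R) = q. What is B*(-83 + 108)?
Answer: -1050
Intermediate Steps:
B = -42 (B = (-53 + (-5 - 5)*(-2)) - 9 = (-53 - 10*(-2)) - 9 = (-53 + 20) - 9 = -33 - 9 = -42)
B*(-83 + 108) = -42*(-83 + 108) = -42*25 = -1050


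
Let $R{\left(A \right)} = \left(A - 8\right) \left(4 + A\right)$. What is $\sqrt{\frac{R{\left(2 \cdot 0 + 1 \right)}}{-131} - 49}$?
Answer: $\frac{4 i \sqrt{52269}}{131} \approx 6.9809 i$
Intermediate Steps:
$R{\left(A \right)} = \left(-8 + A\right) \left(4 + A\right)$
$\sqrt{\frac{R{\left(2 \cdot 0 + 1 \right)}}{-131} - 49} = \sqrt{\frac{-32 + \left(2 \cdot 0 + 1\right)^{2} - 4 \left(2 \cdot 0 + 1\right)}{-131} - 49} = \sqrt{\left(-32 + \left(0 + 1\right)^{2} - 4 \left(0 + 1\right)\right) \left(- \frac{1}{131}\right) - 49} = \sqrt{\left(-32 + 1^{2} - 4\right) \left(- \frac{1}{131}\right) - 49} = \sqrt{\left(-32 + 1 - 4\right) \left(- \frac{1}{131}\right) - 49} = \sqrt{\left(-35\right) \left(- \frac{1}{131}\right) - 49} = \sqrt{\frac{35}{131} - 49} = \sqrt{- \frac{6384}{131}} = \frac{4 i \sqrt{52269}}{131}$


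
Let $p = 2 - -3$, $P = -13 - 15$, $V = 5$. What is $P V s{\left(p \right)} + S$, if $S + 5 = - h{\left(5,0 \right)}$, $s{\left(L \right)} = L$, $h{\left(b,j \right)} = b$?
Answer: $-710$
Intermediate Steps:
$P = -28$
$p = 5$ ($p = 2 + 3 = 5$)
$S = -10$ ($S = -5 - 5 = -10$)
$P V s{\left(p \right)} + S = \left(-28\right) 5 \cdot 5 - 10 = \left(-140\right) 5 - 10 = -700 - 10 = -710$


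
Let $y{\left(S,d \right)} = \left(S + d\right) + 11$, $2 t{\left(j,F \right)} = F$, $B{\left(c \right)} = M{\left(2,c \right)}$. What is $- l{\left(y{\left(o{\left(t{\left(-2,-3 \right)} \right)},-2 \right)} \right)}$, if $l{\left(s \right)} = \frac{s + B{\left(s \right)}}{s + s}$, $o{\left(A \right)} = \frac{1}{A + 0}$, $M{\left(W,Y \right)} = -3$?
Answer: $- \frac{8}{25} \approx -0.32$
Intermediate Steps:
$B{\left(c \right)} = -3$
$t{\left(j,F \right)} = \frac{F}{2}$
$o{\left(A \right)} = \frac{1}{A}$
$y{\left(S,d \right)} = 11 + S + d$
$l{\left(s \right)} = \frac{-3 + s}{2 s}$ ($l{\left(s \right)} = \frac{s - 3}{s + s} = \frac{-3 + s}{2 s}$)
$- l{\left(y{\left(o{\left(t{\left(-2,-3 \right)} \right)},-2 \right)} \right)} = - \frac{-3 + \left(11 + \frac{1}{\frac{1}{2} \left(-3\right)} - 2\right)}{2 \left(11 + \frac{1}{\frac{1}{2} \left(-3\right)} - 2\right)} = - \frac{-3 + \left(11 + \frac{1}{- \frac{3}{2}} - 2\right)}{2 \left(11 + \frac{1}{- \frac{3}{2}} - 2\right)} = - \frac{-3 - - \frac{25}{3}}{2 \left(11 - \frac{2}{3} - 2\right)} = - \frac{-3 + \frac{25}{3}}{2 \cdot \frac{25}{3}} = - \frac{3 \cdot 16}{2 \cdot 25 \cdot 3} = \left(-1\right) \frac{8}{25} = - \frac{8}{25}$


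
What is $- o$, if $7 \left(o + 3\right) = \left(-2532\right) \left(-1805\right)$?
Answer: $- \frac{4570239}{7} \approx -6.5289 \cdot 10^{5}$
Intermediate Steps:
$o = \frac{4570239}{7}$ ($o = -3 + \frac{\left(-2532\right) \left(-1805\right)}{7} = -3 + \frac{1}{7} \cdot 4570260 = -3 + \frac{4570260}{7} = \frac{4570239}{7} \approx 6.5289 \cdot 10^{5}$)
$- o = \left(-1\right) \frac{4570239}{7} = - \frac{4570239}{7}$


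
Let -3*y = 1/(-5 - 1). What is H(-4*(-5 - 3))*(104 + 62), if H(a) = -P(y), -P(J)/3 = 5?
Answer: 2490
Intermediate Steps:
y = 1/18 (y = -1/(3*(-5 - 1)) = -⅓/(-6) = -⅓*(-⅙) = 1/18 ≈ 0.055556)
P(J) = -15 (P(J) = -3*5 = -15)
H(a) = 15 (H(a) = -1*(-15) = 15)
H(-4*(-5 - 3))*(104 + 62) = 15*(104 + 62) = 15*166 = 2490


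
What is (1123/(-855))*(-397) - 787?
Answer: -227054/855 ≈ -265.56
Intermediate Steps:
(1123/(-855))*(-397) - 787 = (1123*(-1/855))*(-397) - 787 = -1123/855*(-397) - 787 = 445831/855 - 787 = -227054/855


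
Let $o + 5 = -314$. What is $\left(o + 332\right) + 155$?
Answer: $168$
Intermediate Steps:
$o = -319$ ($o = -5 - 314 = -319$)
$\left(o + 332\right) + 155 = \left(-319 + 332\right) + 155 = 13 + 155 = 168$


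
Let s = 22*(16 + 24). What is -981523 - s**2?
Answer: -1755923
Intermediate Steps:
s = 880 (s = 22*40 = 880)
-981523 - s**2 = -981523 - 1*880**2 = -981523 - 1*774400 = -981523 - 774400 = -1755923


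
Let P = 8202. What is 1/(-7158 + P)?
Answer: 1/1044 ≈ 0.00095785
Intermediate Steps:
1/(-7158 + P) = 1/(-7158 + 8202) = 1/1044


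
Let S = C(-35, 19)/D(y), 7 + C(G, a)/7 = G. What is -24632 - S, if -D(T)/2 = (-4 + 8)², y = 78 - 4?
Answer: -394259/16 ≈ -24641.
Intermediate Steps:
C(G, a) = -49 + 7*G
y = 74
D(T) = -32 (D(T) = -2*(-4 + 8)² = -2*4² = -2*16 = -32)
S = 147/16 (S = (-49 + 7*(-35))/(-32) = (-49 - 245)*(-1/32) = -294*(-1/32) = 147/16 ≈ 9.1875)
-24632 - S = -24632 - 1*147/16 = -24632 - 147/16 = -394259/16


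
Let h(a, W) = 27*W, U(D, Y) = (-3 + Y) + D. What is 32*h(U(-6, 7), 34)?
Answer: 29376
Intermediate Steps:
U(D, Y) = -3 + D + Y
32*h(U(-6, 7), 34) = 32*(27*34) = 32*918 = 29376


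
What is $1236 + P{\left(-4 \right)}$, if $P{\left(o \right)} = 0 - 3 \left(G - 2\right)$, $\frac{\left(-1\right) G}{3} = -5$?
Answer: $1197$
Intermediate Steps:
$G = 15$ ($G = \left(-3\right) \left(-5\right) = 15$)
$P{\left(o \right)} = -39$ ($P{\left(o \right)} = 0 - 3 \left(15 - 2\right) = 0 - 39 = -39$)
$1236 + P{\left(-4 \right)} = 1236 - 39 = 1197$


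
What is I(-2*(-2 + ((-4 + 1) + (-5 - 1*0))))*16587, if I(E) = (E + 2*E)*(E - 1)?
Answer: 18909180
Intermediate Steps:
I(E) = 3*E*(-1 + E) (I(E) = (3*E)*(-1 + E) = 3*E*(-1 + E))
I(-2*(-2 + ((-4 + 1) + (-5 - 1*0))))*16587 = (3*(-2*(-2 + ((-4 + 1) + (-5 - 1*0))))*(-1 - 2*(-2 + ((-4 + 1) + (-5 - 1*0)))))*16587 = (3*(-2*(-2 + (-3 + (-5 + 0))))*(-1 - 2*(-2 + (-3 + (-5 + 0)))))*16587 = (3*(-2*(-2 + (-3 - 5)))*(-1 - 2*(-2 + (-3 - 5))))*16587 = (3*(-2*(-2 - 8))*(-1 - 2*(-2 - 8)))*16587 = (3*(-2*(-10))*(-1 - 2*(-10)))*16587 = (3*20*(-1 + 20))*16587 = (3*20*19)*16587 = 1140*16587 = 18909180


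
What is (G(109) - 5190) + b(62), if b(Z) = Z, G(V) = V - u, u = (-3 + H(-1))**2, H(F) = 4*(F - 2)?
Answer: -5244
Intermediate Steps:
H(F) = -8 + 4*F (H(F) = 4*(-2 + F) = -8 + 4*F)
u = 225 (u = (-3 + (-8 + 4*(-1)))**2 = (-3 + (-8 - 4))**2 = (-3 - 12)**2 = (-15)**2 = 225)
G(V) = -225 + V (G(V) = V - 1*225 = V - 225 = -225 + V)
(G(109) - 5190) + b(62) = ((-225 + 109) - 5190) + 62 = (-116 - 5190) + 62 = -5306 + 62 = -5244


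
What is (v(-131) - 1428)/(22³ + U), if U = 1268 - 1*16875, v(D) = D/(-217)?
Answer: 309745/1076103 ≈ 0.28784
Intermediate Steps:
v(D) = -D/217 (v(D) = D*(-1/217) = -D/217)
U = -15607 (U = 1268 - 16875 = -15607)
(v(-131) - 1428)/(22³ + U) = (-1/217*(-131) - 1428)/(22³ - 15607) = (131/217 - 1428)/(10648 - 15607) = -309745/217/(-4959) = -309745/217*(-1/4959) = 309745/1076103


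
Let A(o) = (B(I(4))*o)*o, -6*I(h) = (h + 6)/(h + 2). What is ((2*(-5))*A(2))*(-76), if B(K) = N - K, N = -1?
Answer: -19760/9 ≈ -2195.6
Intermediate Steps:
I(h) = -(6 + h)/(6*(2 + h)) (I(h) = -(h + 6)/(6*(h + 2)) = -(6 + h)/(6*(2 + h)))
B(K) = -1 - K
A(o) = -13*o²/18 (A(o) = ((-1 - (-6 - 1*4)/(6*(2 + 4)))*o)*o = ((-1 - (-6 - 4)/(6*6))*o)*o = ((-1 - (-10)/(6*6))*o)*o = ((-1 - 1*(-5/18))*o)*o = ((-1 + 5/18)*o)*o = (-13*o/18)*o = -13*o²/18)
((2*(-5))*A(2))*(-76) = ((2*(-5))*(-13/18*2²))*(-76) = -(-65)*4/9*(-76) = -10*(-26/9)*(-76) = (260/9)*(-76) = -19760/9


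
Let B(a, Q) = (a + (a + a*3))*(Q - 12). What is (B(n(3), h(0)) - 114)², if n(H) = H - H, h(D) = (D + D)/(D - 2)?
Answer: 12996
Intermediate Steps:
h(D) = 2*D/(-2 + D) (h(D) = (2*D)/(-2 + D) = 2*D/(-2 + D))
n(H) = 0
B(a, Q) = 5*a*(-12 + Q) (B(a, Q) = (a + (a + 3*a))*(-12 + Q) = (a + 4*a)*(-12 + Q) = (5*a)*(-12 + Q) = 5*a*(-12 + Q))
(B(n(3), h(0)) - 114)² = (5*0*(-12 + 2*0/(-2 + 0)) - 114)² = (5*0*(-12 + 2*0/(-2)) - 114)² = (5*0*(-12 + 2*0*(-½)) - 114)² = (5*0*(-12 + 0) - 114)² = (5*0*(-12) - 114)² = (0 - 114)² = (-114)² = 12996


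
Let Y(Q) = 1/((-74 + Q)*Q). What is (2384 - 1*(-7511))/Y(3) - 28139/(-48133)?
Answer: -101446767316/48133 ≈ -2.1076e+6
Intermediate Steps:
Y(Q) = 1/(Q*(-74 + Q))
(2384 - 1*(-7511))/Y(3) - 28139/(-48133) = (2384 - 1*(-7511))/((1/(3*(-74 + 3)))) - 28139/(-48133) = (2384 + 7511)/(((⅓)/(-71))) - 28139*(-1/48133) = 9895/(((⅓)*(-1/71))) + 28139/48133 = 9895/(-1/213) + 28139/48133 = 9895*(-213) + 28139/48133 = -2107635 + 28139/48133 = -101446767316/48133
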